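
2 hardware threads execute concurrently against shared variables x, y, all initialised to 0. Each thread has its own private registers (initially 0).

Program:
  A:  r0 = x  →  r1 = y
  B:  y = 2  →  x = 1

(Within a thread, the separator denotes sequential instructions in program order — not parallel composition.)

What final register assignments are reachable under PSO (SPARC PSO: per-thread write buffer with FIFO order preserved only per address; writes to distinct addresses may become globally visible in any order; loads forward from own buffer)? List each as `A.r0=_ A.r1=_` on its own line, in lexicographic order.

A.r0=0 A.r1=0
A.r0=0 A.r1=2
A.r0=1 A.r1=0
A.r0=1 A.r1=2

outcome vector order: (A.r0,A.r1)
|PSO outcomes| = 4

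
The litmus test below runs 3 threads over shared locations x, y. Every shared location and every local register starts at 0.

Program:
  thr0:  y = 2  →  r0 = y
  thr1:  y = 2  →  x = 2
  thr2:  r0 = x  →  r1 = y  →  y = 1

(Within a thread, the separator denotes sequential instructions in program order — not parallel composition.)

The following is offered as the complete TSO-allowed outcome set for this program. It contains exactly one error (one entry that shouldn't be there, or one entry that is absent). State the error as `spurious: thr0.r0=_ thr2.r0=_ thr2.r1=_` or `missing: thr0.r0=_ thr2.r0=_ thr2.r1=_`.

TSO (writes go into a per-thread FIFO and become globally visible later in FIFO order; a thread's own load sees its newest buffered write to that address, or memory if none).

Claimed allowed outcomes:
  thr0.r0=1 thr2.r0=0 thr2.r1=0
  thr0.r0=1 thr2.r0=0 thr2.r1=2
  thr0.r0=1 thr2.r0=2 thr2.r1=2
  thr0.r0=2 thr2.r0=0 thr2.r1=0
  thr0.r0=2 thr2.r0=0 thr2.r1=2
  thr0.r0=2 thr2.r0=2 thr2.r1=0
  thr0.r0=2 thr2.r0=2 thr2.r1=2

outcome vector order: (thr0.r0,thr2.r0,thr2.r1)
under TSO → 100; 102; 122; 200; 202; 222
claimed∖TSO = {220}

spurious: thr0.r0=2 thr2.r0=2 thr2.r1=0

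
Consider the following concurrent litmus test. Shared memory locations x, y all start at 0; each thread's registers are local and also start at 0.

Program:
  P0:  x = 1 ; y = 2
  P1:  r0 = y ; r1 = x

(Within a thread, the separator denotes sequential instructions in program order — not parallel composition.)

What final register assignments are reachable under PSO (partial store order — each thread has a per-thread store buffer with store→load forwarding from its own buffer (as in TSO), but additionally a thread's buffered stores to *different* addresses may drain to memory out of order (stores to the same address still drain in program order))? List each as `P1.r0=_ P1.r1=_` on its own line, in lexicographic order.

P1.r0=0 P1.r1=0
P1.r0=0 P1.r1=1
P1.r0=2 P1.r1=0
P1.r0=2 P1.r1=1

outcome vector order: (P1.r0,P1.r1)
|PSO outcomes| = 4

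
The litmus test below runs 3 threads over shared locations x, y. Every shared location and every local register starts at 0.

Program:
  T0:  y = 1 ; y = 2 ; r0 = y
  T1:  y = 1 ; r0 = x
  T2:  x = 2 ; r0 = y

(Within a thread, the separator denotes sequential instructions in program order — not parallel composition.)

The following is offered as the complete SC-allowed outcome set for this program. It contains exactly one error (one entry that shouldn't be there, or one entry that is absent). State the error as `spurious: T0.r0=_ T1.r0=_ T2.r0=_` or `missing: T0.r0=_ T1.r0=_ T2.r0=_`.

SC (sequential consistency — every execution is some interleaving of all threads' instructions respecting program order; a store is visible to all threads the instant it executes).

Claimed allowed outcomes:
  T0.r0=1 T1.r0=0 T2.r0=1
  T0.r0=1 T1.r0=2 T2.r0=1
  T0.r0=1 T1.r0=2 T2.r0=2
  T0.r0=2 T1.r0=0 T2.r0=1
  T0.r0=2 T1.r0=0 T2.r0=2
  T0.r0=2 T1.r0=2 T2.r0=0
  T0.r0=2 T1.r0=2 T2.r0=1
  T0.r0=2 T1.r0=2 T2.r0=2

outcome vector order: (T0.r0,T1.r0,T2.r0)
SC (9): 101; 120; 121; 122; 201; 202; 220; 221; 222
SC∖claimed = {120}

missing: T0.r0=1 T1.r0=2 T2.r0=0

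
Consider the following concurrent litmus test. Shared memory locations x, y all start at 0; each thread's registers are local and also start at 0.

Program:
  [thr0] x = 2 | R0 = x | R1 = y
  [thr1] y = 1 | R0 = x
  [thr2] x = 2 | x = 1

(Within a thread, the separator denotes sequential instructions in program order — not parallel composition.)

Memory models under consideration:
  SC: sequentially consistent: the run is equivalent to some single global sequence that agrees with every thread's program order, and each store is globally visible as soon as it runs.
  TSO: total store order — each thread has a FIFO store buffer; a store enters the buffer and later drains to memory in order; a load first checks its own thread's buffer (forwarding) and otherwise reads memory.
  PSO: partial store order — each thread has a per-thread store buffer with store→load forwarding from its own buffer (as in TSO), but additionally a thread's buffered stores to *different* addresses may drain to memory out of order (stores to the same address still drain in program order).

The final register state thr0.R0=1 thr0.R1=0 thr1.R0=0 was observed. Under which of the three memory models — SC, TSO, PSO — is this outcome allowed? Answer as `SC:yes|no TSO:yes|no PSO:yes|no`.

SC:no TSO:yes PSO:yes

outcome vector order: (thr0.R0,thr0.R1,thr1.R0)
under SC → (1,0,1) (1,1,0) (1,1,1) (1,1,2) (2,0,1) (2,0,2) (2,1,0) (2,1,1) (2,1,2)
under TSO → (1,0,0) (1,0,1) (1,0,2) (1,1,0) (1,1,1) (1,1,2) (2,0,0) (2,0,1) (2,0,2) (2,1,0) (2,1,1) (2,1,2)
under PSO → (1,0,0) (1,0,1) (1,0,2) (1,1,0) (1,1,1) (1,1,2) (2,0,0) (2,0,1) (2,0,2) (2,1,0) (2,1,1) (2,1,2)
target (1,0,0) ∈ {TSO,PSO}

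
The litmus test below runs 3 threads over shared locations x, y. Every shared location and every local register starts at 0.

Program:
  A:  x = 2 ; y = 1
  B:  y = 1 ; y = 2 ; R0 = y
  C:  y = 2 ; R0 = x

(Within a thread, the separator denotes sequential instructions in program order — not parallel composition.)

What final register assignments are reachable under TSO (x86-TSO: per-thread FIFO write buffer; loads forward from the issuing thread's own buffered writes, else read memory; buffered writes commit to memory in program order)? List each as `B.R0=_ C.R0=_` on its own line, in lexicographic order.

B.R0=1 C.R0=0
B.R0=1 C.R0=2
B.R0=2 C.R0=0
B.R0=2 C.R0=2

outcome vector order: (B.R0,C.R0)
|TSO outcomes| = 4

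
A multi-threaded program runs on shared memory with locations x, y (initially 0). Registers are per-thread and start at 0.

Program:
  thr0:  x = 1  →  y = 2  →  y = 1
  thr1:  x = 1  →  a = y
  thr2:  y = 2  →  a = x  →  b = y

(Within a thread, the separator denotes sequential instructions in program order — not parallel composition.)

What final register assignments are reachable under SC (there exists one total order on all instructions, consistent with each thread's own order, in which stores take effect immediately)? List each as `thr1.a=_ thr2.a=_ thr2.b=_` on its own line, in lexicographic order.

outcome vector order: (thr1.a,thr2.a,thr2.b)
|SC outcomes| = 10

thr1.a=0 thr2.a=1 thr2.b=1
thr1.a=0 thr2.a=1 thr2.b=2
thr1.a=1 thr2.a=0 thr2.b=1
thr1.a=1 thr2.a=0 thr2.b=2
thr1.a=1 thr2.a=1 thr2.b=1
thr1.a=1 thr2.a=1 thr2.b=2
thr1.a=2 thr2.a=0 thr2.b=1
thr1.a=2 thr2.a=0 thr2.b=2
thr1.a=2 thr2.a=1 thr2.b=1
thr1.a=2 thr2.a=1 thr2.b=2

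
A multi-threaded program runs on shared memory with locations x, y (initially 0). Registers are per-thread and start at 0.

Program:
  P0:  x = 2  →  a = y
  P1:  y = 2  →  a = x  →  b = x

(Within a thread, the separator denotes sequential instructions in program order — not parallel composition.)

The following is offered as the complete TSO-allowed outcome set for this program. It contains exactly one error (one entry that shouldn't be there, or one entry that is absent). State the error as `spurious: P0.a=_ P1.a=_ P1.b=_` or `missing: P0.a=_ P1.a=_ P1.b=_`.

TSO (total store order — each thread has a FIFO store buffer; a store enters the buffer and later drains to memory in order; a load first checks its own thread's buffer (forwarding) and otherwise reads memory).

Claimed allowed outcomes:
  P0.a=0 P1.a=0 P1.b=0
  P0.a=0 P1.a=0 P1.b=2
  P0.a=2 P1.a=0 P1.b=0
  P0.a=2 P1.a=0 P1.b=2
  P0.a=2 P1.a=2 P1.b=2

missing: P0.a=0 P1.a=2 P1.b=2

outcome vector order: (P0.a,P1.a,P1.b)
TSO: 6 outcomes — {000, 002, 022, 200, 202, 222}
TSO∖claimed = {022}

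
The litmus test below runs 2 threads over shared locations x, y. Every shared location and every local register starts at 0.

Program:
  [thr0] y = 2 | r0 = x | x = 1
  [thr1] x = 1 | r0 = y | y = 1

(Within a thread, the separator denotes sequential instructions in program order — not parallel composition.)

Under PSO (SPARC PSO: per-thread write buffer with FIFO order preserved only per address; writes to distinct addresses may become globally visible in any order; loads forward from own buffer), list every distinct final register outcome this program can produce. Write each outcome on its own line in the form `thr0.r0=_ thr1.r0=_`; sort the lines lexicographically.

thr0.r0=0 thr1.r0=0
thr0.r0=0 thr1.r0=2
thr0.r0=1 thr1.r0=0
thr0.r0=1 thr1.r0=2

outcome vector order: (thr0.r0,thr1.r0)
|PSO outcomes| = 4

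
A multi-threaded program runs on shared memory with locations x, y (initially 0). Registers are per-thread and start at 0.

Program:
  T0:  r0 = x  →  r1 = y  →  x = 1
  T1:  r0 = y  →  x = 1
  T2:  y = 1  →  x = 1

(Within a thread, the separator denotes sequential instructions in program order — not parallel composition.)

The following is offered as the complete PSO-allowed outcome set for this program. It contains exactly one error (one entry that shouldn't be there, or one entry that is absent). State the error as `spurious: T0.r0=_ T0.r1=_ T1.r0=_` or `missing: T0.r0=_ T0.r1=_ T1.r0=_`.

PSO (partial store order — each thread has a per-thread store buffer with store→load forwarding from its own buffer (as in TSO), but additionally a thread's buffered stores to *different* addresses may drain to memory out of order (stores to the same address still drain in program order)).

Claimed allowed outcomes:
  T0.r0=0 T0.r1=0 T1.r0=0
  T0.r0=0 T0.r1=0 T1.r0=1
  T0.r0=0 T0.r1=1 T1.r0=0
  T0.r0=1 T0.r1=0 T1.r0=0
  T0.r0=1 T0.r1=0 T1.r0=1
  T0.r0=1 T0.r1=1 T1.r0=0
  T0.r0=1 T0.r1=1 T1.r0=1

outcome vector order: (T0.r0,T0.r1,T1.r0)
PSO: 8 outcomes — {000 001 010 011 100 101 110 111}
PSO∖claimed = {011}

missing: T0.r0=0 T0.r1=1 T1.r0=1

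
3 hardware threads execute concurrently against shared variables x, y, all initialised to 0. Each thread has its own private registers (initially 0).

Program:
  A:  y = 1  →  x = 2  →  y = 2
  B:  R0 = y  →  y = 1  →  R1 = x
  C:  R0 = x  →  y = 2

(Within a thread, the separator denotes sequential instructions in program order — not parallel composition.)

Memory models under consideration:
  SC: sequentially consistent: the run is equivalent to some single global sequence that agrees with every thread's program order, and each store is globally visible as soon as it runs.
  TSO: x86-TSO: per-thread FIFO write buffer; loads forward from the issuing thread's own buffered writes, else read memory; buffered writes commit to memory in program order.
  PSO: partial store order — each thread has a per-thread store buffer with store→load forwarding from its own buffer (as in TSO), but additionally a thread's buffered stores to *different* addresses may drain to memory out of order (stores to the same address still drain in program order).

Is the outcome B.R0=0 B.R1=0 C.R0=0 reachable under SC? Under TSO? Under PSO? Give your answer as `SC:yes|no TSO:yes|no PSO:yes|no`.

outcome vector order: (B.R0,B.R1,C.R0)
under SC → (0,0,0) (0,0,2) (0,2,0) (0,2,2) (1,0,0) (1,0,2) (1,2,0) (1,2,2) (2,0,0) (2,2,0) (2,2,2)
under TSO → (0,0,0) (0,0,2) (0,2,0) (0,2,2) (1,0,0) (1,0,2) (1,2,0) (1,2,2) (2,0,0) (2,2,0) (2,2,2)
under PSO → (0,0,0) (0,0,2) (0,2,0) (0,2,2) (1,0,0) (1,0,2) (1,2,0) (1,2,2) (2,0,0) (2,0,2) (2,2,0) (2,2,2)
target (0,0,0) ∈ {SC,TSO,PSO}

SC:yes TSO:yes PSO:yes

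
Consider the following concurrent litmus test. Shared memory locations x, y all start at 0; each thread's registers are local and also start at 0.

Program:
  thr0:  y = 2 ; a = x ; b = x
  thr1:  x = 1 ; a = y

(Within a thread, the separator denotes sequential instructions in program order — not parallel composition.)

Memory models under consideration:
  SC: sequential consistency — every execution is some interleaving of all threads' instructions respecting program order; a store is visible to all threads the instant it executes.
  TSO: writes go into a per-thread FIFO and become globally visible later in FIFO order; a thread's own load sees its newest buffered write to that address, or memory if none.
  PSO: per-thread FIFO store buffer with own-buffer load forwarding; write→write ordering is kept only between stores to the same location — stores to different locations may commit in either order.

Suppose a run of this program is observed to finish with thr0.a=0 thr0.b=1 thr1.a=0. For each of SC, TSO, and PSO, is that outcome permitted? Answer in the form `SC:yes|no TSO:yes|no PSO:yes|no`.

outcome vector order: (thr0.a,thr0.b,thr1.a)
SC: 4 outcomes — {(0,0,2); (0,1,2); (1,1,0); (1,1,2)}
TSO: 6 outcomes — {(0,0,0); (0,0,2); (0,1,0); (0,1,2); (1,1,0); (1,1,2)}
PSO: 6 outcomes — {(0,0,0); (0,0,2); (0,1,0); (0,1,2); (1,1,0); (1,1,2)}
target (0,1,0) ∈ {TSO,PSO}

SC:no TSO:yes PSO:yes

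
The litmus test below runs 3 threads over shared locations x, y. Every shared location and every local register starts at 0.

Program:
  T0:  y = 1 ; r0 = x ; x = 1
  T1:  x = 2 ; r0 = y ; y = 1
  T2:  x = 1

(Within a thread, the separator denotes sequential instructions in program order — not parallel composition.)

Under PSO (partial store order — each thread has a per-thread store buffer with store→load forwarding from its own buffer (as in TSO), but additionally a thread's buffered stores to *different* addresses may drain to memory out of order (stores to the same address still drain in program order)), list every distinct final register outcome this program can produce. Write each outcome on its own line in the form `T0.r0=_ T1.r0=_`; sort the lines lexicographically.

T0.r0=0 T1.r0=0
T0.r0=0 T1.r0=1
T0.r0=1 T1.r0=0
T0.r0=1 T1.r0=1
T0.r0=2 T1.r0=0
T0.r0=2 T1.r0=1

outcome vector order: (T0.r0,T1.r0)
|PSO outcomes| = 6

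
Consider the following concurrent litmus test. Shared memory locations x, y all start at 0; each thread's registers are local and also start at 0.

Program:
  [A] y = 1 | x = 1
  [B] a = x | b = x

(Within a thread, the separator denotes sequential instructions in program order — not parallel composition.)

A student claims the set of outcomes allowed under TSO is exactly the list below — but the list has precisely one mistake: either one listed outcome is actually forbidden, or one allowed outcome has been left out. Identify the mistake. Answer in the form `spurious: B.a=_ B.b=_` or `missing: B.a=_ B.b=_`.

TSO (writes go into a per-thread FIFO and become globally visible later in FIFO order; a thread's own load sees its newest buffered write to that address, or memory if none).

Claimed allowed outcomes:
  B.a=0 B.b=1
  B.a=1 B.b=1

outcome vector order: (B.a,B.b)
under TSO → 0/0; 0/1; 1/1
TSO∖claimed = {0/0}

missing: B.a=0 B.b=0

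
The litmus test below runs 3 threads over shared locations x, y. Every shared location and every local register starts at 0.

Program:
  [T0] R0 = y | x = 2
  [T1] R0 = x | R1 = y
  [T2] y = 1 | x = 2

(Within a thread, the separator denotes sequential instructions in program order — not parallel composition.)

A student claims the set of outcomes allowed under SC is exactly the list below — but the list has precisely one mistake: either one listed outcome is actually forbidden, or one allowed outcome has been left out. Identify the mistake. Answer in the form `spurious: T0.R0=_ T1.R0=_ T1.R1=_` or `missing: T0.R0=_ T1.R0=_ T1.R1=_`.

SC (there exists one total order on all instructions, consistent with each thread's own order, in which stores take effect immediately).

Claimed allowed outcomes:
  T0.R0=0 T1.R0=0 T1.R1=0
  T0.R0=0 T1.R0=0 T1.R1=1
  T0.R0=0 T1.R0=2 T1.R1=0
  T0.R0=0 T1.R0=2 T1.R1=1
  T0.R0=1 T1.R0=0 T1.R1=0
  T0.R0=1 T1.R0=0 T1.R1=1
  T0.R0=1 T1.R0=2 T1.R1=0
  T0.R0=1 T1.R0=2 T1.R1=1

outcome vector order: (T0.R0,T1.R0,T1.R1)
[SC] allowed = {000 001 020 021 100 101 121}
claimed∖SC = {120}

spurious: T0.R0=1 T1.R0=2 T1.R1=0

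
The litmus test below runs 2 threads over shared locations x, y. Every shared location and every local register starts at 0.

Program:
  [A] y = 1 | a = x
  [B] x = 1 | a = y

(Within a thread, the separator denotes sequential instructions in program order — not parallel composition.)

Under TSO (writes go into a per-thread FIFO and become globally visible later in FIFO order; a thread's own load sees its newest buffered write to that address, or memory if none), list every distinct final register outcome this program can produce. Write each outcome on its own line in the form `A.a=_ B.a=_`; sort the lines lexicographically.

outcome vector order: (A.a,B.a)
|TSO outcomes| = 4

A.a=0 B.a=0
A.a=0 B.a=1
A.a=1 B.a=0
A.a=1 B.a=1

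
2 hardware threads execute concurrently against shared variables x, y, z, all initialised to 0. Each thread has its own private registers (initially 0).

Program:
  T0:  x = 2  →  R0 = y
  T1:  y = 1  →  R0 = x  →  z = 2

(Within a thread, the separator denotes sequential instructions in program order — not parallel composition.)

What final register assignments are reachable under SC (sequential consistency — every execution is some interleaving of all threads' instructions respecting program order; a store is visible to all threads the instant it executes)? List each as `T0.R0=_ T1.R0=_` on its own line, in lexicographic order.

outcome vector order: (T0.R0,T1.R0)
|SC outcomes| = 3

T0.R0=0 T1.R0=2
T0.R0=1 T1.R0=0
T0.R0=1 T1.R0=2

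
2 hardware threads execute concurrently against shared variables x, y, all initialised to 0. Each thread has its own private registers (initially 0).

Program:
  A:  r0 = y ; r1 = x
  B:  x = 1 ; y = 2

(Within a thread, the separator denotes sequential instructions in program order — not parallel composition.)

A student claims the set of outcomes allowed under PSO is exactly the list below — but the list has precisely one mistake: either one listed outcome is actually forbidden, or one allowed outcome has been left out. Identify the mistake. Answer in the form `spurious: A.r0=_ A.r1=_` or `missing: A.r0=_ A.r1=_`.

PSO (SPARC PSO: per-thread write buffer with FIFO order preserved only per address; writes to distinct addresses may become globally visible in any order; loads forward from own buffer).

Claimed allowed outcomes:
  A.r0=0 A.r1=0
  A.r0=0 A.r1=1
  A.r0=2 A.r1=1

missing: A.r0=2 A.r1=0

outcome vector order: (A.r0,A.r1)
under PSO → <0 0> <0 1> <2 0> <2 1>
PSO∖claimed = {<2 0>}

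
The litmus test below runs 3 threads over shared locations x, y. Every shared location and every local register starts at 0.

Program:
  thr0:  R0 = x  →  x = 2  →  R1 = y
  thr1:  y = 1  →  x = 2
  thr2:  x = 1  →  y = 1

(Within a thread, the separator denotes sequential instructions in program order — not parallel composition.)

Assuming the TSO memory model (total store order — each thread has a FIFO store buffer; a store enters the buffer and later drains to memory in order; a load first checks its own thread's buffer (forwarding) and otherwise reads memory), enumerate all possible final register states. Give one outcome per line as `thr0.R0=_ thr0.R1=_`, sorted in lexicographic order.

outcome vector order: (thr0.R0,thr0.R1)
|TSO outcomes| = 5

thr0.R0=0 thr0.R1=0
thr0.R0=0 thr0.R1=1
thr0.R0=1 thr0.R1=0
thr0.R0=1 thr0.R1=1
thr0.R0=2 thr0.R1=1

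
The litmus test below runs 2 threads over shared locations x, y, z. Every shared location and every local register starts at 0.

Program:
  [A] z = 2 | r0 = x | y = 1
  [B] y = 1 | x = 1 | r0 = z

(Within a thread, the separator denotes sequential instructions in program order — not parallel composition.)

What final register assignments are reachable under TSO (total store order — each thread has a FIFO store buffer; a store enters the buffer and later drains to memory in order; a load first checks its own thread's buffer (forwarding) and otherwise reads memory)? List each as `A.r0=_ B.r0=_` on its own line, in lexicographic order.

A.r0=0 B.r0=0
A.r0=0 B.r0=2
A.r0=1 B.r0=0
A.r0=1 B.r0=2

outcome vector order: (A.r0,B.r0)
|TSO outcomes| = 4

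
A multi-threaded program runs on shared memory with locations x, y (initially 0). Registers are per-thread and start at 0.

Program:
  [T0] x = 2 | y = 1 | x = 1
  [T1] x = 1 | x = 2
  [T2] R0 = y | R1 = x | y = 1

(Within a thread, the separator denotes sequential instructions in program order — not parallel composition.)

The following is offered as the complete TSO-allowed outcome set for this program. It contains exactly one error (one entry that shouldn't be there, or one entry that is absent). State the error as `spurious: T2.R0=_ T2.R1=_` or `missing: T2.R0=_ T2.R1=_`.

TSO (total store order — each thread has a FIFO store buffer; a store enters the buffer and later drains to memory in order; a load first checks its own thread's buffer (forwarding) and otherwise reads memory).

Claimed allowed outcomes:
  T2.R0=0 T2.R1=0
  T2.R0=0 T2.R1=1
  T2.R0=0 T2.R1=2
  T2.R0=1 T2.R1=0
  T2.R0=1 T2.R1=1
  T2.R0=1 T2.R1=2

outcome vector order: (T2.R0,T2.R1)
[TSO] allowed = {(0,0), (0,1), (0,2), (1,1), (1,2)}
claimed∖TSO = {(1,0)}

spurious: T2.R0=1 T2.R1=0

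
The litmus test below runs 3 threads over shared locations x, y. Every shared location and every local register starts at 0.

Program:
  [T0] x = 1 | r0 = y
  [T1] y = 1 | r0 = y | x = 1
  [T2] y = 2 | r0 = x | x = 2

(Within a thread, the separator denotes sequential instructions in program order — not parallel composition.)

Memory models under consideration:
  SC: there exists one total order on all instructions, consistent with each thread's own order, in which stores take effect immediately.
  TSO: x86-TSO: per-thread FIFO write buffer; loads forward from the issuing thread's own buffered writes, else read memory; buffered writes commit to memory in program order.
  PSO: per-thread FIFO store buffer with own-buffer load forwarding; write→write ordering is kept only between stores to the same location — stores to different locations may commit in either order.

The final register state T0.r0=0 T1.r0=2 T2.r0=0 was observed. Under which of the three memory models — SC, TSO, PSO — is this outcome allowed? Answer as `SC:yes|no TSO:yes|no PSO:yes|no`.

SC:no TSO:yes PSO:yes

outcome vector order: (T0.r0,T1.r0,T2.r0)
SC: 9 outcomes — {<0 1 1>; <0 2 1>; <1 1 0>; <1 1 1>; <1 2 1>; <2 1 0>; <2 1 1>; <2 2 0>; <2 2 1>}
TSO: 12 outcomes — {<0 1 0>; <0 1 1>; <0 2 0>; <0 2 1>; <1 1 0>; <1 1 1>; <1 2 0>; <1 2 1>; <2 1 0>; <2 1 1>; <2 2 0>; <2 2 1>}
PSO: 12 outcomes — {<0 1 0>; <0 1 1>; <0 2 0>; <0 2 1>; <1 1 0>; <1 1 1>; <1 2 0>; <1 2 1>; <2 1 0>; <2 1 1>; <2 2 0>; <2 2 1>}
target <0 2 0> ∈ {TSO,PSO}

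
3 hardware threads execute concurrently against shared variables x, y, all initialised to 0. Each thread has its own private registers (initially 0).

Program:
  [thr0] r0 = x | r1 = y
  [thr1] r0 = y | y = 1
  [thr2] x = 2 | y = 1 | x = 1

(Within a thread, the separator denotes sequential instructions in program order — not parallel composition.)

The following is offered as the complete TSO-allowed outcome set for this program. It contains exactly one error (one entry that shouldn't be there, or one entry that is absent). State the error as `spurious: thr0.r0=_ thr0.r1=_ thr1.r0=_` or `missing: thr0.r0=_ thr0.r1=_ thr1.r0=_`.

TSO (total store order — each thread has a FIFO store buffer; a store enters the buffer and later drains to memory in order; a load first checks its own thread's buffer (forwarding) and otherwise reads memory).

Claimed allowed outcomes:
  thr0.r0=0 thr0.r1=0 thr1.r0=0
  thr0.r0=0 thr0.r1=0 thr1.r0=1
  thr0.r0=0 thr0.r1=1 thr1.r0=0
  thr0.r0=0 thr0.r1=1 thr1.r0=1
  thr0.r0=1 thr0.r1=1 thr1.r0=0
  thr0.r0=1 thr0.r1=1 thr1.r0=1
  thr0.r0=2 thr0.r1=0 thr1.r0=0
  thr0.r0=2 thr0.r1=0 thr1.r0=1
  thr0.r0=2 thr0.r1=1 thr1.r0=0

outcome vector order: (thr0.r0,thr0.r1,thr1.r0)
TSO (10): <0 0 0> <0 0 1> <0 1 0> <0 1 1> <1 1 0> <1 1 1> <2 0 0> <2 0 1> <2 1 0> <2 1 1>
TSO∖claimed = {<2 1 1>}

missing: thr0.r0=2 thr0.r1=1 thr1.r0=1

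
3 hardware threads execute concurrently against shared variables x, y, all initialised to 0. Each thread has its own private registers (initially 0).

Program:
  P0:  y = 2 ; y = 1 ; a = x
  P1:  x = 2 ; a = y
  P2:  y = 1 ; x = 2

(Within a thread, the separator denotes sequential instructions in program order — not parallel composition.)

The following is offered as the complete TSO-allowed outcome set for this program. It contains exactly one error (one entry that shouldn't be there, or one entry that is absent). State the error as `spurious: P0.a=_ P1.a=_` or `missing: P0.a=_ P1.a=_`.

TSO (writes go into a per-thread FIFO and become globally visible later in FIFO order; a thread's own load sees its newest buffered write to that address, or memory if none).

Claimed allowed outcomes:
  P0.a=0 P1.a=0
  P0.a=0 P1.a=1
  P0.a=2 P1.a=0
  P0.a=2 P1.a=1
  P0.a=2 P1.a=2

missing: P0.a=0 P1.a=2

outcome vector order: (P0.a,P1.a)
TSO (6): (0,0); (0,1); (0,2); (2,0); (2,1); (2,2)
TSO∖claimed = {(0,2)}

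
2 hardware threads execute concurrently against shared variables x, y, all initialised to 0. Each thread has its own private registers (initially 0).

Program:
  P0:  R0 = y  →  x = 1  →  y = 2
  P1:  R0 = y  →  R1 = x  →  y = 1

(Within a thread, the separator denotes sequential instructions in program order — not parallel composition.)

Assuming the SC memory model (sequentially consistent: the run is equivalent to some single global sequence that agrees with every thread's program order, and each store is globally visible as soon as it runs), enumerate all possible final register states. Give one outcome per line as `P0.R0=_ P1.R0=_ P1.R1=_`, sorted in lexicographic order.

outcome vector order: (P0.R0,P1.R0,P1.R1)
|SC outcomes| = 4

P0.R0=0 P1.R0=0 P1.R1=0
P0.R0=0 P1.R0=0 P1.R1=1
P0.R0=0 P1.R0=2 P1.R1=1
P0.R0=1 P1.R0=0 P1.R1=0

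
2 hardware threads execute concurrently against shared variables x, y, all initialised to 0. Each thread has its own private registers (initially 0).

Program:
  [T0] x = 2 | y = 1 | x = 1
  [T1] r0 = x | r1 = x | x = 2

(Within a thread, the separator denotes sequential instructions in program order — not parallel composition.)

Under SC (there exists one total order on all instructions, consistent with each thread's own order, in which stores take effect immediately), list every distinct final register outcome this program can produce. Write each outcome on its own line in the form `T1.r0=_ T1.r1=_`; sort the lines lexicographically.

T1.r0=0 T1.r1=0
T1.r0=0 T1.r1=1
T1.r0=0 T1.r1=2
T1.r0=1 T1.r1=1
T1.r0=2 T1.r1=1
T1.r0=2 T1.r1=2

outcome vector order: (T1.r0,T1.r1)
|SC outcomes| = 6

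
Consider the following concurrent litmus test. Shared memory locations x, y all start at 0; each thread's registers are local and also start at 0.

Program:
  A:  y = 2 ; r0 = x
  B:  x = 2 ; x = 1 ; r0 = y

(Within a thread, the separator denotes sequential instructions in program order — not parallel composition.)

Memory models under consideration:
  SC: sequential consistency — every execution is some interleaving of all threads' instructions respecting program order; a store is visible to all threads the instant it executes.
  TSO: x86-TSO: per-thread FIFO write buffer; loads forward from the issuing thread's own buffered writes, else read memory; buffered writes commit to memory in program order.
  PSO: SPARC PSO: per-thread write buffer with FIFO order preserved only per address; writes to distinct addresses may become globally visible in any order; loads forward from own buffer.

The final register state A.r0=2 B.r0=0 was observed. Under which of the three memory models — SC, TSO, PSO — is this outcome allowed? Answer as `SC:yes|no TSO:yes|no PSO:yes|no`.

SC:no TSO:yes PSO:yes

outcome vector order: (A.r0,B.r0)
under SC → 0/2; 1/0; 1/2; 2/2
under TSO → 0/0; 0/2; 1/0; 1/2; 2/0; 2/2
under PSO → 0/0; 0/2; 1/0; 1/2; 2/0; 2/2
target 2/0 ∈ {TSO,PSO}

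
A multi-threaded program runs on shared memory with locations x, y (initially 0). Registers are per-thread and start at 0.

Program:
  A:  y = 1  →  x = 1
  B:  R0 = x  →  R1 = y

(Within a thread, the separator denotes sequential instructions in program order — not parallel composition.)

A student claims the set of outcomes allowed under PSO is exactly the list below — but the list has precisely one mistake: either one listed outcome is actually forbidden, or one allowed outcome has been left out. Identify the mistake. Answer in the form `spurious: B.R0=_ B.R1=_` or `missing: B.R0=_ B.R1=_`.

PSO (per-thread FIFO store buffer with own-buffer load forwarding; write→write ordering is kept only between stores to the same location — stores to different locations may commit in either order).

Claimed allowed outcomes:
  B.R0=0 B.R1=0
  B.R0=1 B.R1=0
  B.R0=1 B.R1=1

missing: B.R0=0 B.R1=1

outcome vector order: (B.R0,B.R1)
PSO (4): 0/0; 0/1; 1/0; 1/1
PSO∖claimed = {0/1}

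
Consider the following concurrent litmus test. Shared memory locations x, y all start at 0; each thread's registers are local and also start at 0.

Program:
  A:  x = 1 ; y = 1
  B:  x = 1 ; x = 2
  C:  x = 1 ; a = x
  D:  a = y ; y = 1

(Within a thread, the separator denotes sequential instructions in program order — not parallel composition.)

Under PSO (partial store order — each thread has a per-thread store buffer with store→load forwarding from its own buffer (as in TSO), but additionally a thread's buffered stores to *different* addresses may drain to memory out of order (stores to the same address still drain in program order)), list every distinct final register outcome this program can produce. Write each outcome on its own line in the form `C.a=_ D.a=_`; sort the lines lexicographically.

outcome vector order: (C.a,D.a)
|PSO outcomes| = 4

C.a=1 D.a=0
C.a=1 D.a=1
C.a=2 D.a=0
C.a=2 D.a=1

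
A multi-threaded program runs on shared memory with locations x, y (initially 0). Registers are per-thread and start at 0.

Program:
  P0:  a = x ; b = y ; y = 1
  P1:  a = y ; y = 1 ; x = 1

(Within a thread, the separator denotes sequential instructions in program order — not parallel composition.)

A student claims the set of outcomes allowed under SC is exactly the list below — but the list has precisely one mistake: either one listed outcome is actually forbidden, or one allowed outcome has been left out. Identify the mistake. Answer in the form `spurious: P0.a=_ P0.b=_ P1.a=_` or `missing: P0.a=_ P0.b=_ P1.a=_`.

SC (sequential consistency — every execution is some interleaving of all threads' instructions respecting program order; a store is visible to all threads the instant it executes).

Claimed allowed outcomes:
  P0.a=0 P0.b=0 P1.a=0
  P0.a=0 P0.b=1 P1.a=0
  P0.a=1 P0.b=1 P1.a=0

outcome vector order: (P0.a,P0.b,P1.a)
under SC → <0 0 0>, <0 0 1>, <0 1 0>, <1 1 0>
SC∖claimed = {<0 0 1>}

missing: P0.a=0 P0.b=0 P1.a=1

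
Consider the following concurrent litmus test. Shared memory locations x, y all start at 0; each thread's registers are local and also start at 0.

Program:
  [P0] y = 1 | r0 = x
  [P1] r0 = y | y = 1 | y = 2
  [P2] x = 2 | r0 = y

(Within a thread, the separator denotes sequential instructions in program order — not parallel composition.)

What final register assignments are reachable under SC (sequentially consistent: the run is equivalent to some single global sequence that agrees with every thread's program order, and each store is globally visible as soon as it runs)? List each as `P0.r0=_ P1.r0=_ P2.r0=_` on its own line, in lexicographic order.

outcome vector order: (P0.r0,P1.r0,P2.r0)
|SC outcomes| = 10

P0.r0=0 P1.r0=0 P2.r0=1
P0.r0=0 P1.r0=0 P2.r0=2
P0.r0=0 P1.r0=1 P2.r0=1
P0.r0=0 P1.r0=1 P2.r0=2
P0.r0=2 P1.r0=0 P2.r0=0
P0.r0=2 P1.r0=0 P2.r0=1
P0.r0=2 P1.r0=0 P2.r0=2
P0.r0=2 P1.r0=1 P2.r0=0
P0.r0=2 P1.r0=1 P2.r0=1
P0.r0=2 P1.r0=1 P2.r0=2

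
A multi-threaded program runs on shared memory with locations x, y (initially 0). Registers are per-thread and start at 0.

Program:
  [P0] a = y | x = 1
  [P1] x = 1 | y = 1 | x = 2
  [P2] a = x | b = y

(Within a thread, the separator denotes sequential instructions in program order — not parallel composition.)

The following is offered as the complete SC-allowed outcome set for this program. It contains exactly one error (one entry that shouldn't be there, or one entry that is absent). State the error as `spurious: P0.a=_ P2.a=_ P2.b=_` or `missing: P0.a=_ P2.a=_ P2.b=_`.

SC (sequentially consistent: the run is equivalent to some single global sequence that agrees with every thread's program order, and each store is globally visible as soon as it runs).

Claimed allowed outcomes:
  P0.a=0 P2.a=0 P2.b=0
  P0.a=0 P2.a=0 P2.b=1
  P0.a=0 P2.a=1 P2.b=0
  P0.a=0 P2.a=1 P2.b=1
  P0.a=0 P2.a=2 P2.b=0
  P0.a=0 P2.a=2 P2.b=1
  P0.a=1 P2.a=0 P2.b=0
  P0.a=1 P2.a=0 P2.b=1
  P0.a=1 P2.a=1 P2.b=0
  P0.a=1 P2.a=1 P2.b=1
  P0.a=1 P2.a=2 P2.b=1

outcome vector order: (P0.a,P2.a,P2.b)
SC (10): 000 001 010 011 021 100 101 110 111 121
claimed∖SC = {020}

spurious: P0.a=0 P2.a=2 P2.b=0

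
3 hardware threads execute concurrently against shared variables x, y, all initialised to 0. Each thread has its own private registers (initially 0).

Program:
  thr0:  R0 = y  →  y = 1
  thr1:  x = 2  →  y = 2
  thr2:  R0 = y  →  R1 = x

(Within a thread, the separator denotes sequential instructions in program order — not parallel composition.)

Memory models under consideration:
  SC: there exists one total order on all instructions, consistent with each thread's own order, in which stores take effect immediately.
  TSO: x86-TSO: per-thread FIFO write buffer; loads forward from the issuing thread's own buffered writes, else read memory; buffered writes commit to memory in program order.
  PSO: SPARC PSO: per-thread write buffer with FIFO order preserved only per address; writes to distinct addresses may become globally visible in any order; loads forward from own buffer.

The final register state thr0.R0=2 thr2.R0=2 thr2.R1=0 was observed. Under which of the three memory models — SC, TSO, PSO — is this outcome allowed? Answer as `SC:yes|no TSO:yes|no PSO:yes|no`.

SC:no TSO:no PSO:yes

outcome vector order: (thr0.R0,thr2.R0,thr2.R1)
SC (9): <0 0 0>, <0 0 2>, <0 1 0>, <0 1 2>, <0 2 2>, <2 0 0>, <2 0 2>, <2 1 2>, <2 2 2>
TSO (9): <0 0 0>, <0 0 2>, <0 1 0>, <0 1 2>, <0 2 2>, <2 0 0>, <2 0 2>, <2 1 2>, <2 2 2>
PSO (12): <0 0 0>, <0 0 2>, <0 1 0>, <0 1 2>, <0 2 0>, <0 2 2>, <2 0 0>, <2 0 2>, <2 1 0>, <2 1 2>, <2 2 0>, <2 2 2>
target <2 2 0> ∈ {PSO}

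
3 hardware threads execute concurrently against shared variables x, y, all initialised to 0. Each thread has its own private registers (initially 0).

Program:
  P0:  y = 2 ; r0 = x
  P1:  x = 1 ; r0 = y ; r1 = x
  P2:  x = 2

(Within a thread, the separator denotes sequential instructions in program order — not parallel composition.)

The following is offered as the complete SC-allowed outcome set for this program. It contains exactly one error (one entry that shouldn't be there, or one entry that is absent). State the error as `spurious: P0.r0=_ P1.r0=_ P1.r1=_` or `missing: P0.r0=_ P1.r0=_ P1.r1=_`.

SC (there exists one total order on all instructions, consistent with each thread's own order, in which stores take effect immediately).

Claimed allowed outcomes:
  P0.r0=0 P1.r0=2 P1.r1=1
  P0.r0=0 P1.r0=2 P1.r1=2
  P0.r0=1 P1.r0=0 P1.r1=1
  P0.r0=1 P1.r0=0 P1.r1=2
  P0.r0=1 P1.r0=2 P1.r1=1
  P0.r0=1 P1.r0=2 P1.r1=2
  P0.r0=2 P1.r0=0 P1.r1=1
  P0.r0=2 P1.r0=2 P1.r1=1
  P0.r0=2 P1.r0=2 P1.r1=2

missing: P0.r0=2 P1.r0=0 P1.r1=2

outcome vector order: (P0.r0,P1.r0,P1.r1)
SC: 10 outcomes — {0/2/1, 0/2/2, 1/0/1, 1/0/2, 1/2/1, 1/2/2, 2/0/1, 2/0/2, 2/2/1, 2/2/2}
SC∖claimed = {2/0/2}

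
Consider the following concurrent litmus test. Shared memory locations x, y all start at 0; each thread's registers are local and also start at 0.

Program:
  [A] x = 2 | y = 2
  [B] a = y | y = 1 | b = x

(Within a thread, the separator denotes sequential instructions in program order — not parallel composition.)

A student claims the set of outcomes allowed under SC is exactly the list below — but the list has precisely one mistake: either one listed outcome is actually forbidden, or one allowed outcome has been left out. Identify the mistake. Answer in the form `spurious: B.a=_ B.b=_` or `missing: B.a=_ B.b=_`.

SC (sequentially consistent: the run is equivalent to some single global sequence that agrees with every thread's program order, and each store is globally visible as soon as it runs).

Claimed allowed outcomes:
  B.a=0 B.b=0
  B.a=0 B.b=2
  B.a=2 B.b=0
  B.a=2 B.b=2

spurious: B.a=2 B.b=0

outcome vector order: (B.a,B.b)
SC: 3 outcomes — {<0 0> <0 2> <2 2>}
claimed∖SC = {<2 0>}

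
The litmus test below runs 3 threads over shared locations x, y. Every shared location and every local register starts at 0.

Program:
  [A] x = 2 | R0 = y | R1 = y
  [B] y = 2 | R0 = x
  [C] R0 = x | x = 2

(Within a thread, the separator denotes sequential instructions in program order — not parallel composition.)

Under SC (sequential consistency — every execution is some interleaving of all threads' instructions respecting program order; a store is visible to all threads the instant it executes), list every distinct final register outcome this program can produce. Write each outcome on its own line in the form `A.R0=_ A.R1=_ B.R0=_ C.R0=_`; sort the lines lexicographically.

outcome vector order: (A.R0,A.R1,B.R0,C.R0)
|SC outcomes| = 8

A.R0=0 A.R1=0 B.R0=2 C.R0=0
A.R0=0 A.R1=0 B.R0=2 C.R0=2
A.R0=0 A.R1=2 B.R0=2 C.R0=0
A.R0=0 A.R1=2 B.R0=2 C.R0=2
A.R0=2 A.R1=2 B.R0=0 C.R0=0
A.R0=2 A.R1=2 B.R0=0 C.R0=2
A.R0=2 A.R1=2 B.R0=2 C.R0=0
A.R0=2 A.R1=2 B.R0=2 C.R0=2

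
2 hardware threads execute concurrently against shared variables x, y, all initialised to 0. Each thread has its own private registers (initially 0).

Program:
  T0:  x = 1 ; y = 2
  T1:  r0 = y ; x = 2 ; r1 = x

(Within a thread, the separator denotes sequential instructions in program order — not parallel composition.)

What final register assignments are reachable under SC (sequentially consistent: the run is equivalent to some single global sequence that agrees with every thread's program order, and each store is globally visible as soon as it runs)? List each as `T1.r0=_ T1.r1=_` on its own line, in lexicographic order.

outcome vector order: (T1.r0,T1.r1)
|SC outcomes| = 3

T1.r0=0 T1.r1=1
T1.r0=0 T1.r1=2
T1.r0=2 T1.r1=2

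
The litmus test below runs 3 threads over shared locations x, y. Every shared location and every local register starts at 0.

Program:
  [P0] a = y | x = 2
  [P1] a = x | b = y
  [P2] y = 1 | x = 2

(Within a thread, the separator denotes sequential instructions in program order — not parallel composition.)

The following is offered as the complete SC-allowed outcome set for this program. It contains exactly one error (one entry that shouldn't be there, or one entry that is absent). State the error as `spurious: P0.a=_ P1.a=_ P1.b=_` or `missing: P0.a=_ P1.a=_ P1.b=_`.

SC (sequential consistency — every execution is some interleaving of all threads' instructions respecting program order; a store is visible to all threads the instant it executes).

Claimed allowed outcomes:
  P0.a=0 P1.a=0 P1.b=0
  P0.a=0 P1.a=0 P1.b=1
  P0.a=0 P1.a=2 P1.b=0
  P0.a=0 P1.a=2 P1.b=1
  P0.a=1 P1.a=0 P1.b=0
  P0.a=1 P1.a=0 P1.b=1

missing: P0.a=1 P1.a=2 P1.b=1

outcome vector order: (P0.a,P1.a,P1.b)
[SC] allowed = {0/0/0; 0/0/1; 0/2/0; 0/2/1; 1/0/0; 1/0/1; 1/2/1}
SC∖claimed = {1/2/1}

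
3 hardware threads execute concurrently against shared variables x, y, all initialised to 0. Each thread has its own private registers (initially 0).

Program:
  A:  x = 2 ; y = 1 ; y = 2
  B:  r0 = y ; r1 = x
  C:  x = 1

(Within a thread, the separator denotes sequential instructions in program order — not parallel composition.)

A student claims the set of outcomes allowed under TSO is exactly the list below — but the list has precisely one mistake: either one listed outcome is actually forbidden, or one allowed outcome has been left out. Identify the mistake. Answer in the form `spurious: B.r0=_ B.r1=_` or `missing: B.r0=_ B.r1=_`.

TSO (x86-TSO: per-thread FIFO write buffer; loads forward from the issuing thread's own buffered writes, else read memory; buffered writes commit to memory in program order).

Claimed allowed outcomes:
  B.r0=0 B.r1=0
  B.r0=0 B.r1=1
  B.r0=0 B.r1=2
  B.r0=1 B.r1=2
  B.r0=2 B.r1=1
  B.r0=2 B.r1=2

outcome vector order: (B.r0,B.r1)
under TSO → 0/0; 0/1; 0/2; 1/1; 1/2; 2/1; 2/2
TSO∖claimed = {1/1}

missing: B.r0=1 B.r1=1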